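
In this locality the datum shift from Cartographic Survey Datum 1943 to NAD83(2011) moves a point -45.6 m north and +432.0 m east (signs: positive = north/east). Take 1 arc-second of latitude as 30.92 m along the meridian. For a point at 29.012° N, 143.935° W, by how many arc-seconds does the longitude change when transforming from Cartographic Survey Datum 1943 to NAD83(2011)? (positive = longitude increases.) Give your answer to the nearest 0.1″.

At latitude 29.012°, cos φ = 0.874518.
1″ of longitude at this latitude = 30.92 × cos φ = 27.0401 m, so Δλ = 432.0 / 27.0401 = 15.976″.

Δλ = 16.0″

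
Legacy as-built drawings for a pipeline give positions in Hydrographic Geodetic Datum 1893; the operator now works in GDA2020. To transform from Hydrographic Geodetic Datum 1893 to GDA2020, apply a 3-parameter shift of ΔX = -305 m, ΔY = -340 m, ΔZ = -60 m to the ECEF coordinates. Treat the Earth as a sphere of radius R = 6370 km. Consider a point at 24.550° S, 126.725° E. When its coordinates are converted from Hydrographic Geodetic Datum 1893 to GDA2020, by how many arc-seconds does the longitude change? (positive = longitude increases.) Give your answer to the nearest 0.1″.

sin φ = -0.415487, cos φ = 0.909599, sin λ = 0.801515, cos λ = -0.597975.
East component: ΔE = −sin λ·ΔX + cos λ·ΔY = −(0.801515)(-305) + (-0.597975)(-340) = 447.77 m.
1° of latitude spans πR/180 = 111177 m; at latitude φ, 1° of longitude spans that × cos φ = 101126.9 m, so Δλ = 447.77 / 101126.9 × 3600 = 15.940″.

Δλ = 15.9″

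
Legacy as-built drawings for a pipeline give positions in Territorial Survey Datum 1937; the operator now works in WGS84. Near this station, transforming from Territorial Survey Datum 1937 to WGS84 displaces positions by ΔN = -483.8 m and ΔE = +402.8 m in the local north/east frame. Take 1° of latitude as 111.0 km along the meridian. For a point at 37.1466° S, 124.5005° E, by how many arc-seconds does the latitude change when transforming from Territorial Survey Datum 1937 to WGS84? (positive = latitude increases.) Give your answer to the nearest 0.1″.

1° of latitude = 111.0 km, so Δφ = -483.8 / 111000 = -0.0043586° = -15.691″.

Δφ = -15.7″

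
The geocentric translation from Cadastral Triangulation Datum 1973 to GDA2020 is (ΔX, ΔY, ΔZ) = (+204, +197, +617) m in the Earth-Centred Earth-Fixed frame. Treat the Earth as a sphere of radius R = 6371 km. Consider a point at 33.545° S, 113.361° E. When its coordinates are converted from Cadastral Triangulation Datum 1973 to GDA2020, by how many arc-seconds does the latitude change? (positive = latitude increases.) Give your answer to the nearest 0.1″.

Δφ = 18.4″

sin φ = -0.552592, cos φ = 0.833452, sin λ = 0.918025, cos λ = -0.396523.
North component: ΔN = −sin φ cos λ·ΔX − sin φ sin λ·ΔY + cos φ·ΔZ = −(-0.552592)(-0.396523)(204) − (-0.552592)(0.918025)(197) + (0.833452)(617) = 569.48 m.
1° of latitude spans πR/180 = 111195 m, so Δφ = 569.48 / 111195 × 3600 = 18.437″.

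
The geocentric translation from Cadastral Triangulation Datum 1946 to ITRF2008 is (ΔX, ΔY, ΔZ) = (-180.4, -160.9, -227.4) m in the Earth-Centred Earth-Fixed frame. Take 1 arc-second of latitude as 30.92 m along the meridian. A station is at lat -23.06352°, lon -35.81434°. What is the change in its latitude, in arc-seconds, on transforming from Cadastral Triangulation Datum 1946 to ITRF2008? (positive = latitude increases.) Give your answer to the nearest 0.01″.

sin φ = -0.391751, cos φ = 0.920071, sin λ = -0.585161, cos λ = 0.810917.
North component: ΔN = −sin φ cos λ·ΔX − sin φ sin λ·ΔY + cos φ·ΔZ = −(-0.391751)(0.810917)(-180.4) − (-0.391751)(-0.585161)(-160.9) + (0.920071)(-227.4) = -229.65 m.
1° of latitude spans 3600 × 30.92 = 111312 m, so Δφ = -229.65 / 111312 × 3600 = -7.427″.

Δφ = -7.43″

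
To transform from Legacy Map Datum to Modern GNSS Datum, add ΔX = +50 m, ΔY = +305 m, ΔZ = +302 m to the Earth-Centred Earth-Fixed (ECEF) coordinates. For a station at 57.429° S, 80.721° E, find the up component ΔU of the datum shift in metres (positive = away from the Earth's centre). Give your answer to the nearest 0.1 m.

ΔU = -88.1 m

At φ = -57.429°, λ = 80.721°: sin φ = -0.842725, cos φ = 0.538344, sin λ = 0.986915, cos λ = 0.161242.
ΔU = cos φ cos λ·ΔX + cos φ sin λ·ΔY + sin φ·ΔZ = (0.538344)(0.161242)(50) + (0.538344)(0.986915)(305) + (-0.842725)(302) = -88.12 m.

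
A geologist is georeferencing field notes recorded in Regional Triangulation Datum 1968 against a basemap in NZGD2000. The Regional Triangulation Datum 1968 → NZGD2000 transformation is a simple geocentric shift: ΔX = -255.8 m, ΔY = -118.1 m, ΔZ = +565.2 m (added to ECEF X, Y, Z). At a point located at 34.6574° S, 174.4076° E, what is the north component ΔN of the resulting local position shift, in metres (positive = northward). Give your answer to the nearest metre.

At φ = -34.6574°, λ = 174.4076°: sin φ = -0.568668, cos φ = 0.822567, sin λ = 0.097451, cos λ = -0.995240.
ΔN = −sin φ cos λ·ΔX − sin φ sin λ·ΔY + cos φ·ΔZ = −(-0.568668)(-0.995240)(-255.8) − (-0.568668)(0.097451)(-118.1) + (0.822567)(565.2) = 603.14 m.

ΔN = 603 m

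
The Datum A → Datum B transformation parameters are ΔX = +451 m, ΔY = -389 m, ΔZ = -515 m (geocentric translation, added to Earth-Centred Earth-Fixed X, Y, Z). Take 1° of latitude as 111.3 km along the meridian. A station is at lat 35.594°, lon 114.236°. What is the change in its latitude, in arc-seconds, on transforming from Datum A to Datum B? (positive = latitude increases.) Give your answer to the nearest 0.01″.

sin φ = 0.582038, cos φ = 0.813162, sin λ = 0.911862, cos λ = -0.410496.
North component: ΔN = −sin φ cos λ·ΔX − sin φ sin λ·ΔY + cos φ·ΔZ = −(0.582038)(-0.410496)(451) − (0.582038)(0.911862)(-389) + (0.813162)(-515) = -104.57 m.
1° of latitude spans 111300 m, so Δφ = -104.57 / 111300 × 3600 = -3.382″.

Δφ = -3.38″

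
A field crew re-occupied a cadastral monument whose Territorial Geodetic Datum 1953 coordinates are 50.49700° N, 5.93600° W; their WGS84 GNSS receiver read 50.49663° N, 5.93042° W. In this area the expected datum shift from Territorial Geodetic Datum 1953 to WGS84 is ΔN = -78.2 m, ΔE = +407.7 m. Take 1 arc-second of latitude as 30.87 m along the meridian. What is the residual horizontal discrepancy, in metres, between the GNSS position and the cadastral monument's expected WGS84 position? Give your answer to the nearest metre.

Observed coordinate differences: Δφ = -0.00037°, Δλ = +0.00558°.
Converting to metres (1° lat = 111132 m, cos φ = 0.636119): observed ΔN = -41.1 m, observed ΔE = 394.5 m.
Subtracting the expected shift leaves a residual of -41.1 − (-78.2) = 37.1 m north and 394.5 − (407.7) = -13.2 m east.
Residual distance = √(37.1² + (-13.2)²) = 39.4 m.

39 m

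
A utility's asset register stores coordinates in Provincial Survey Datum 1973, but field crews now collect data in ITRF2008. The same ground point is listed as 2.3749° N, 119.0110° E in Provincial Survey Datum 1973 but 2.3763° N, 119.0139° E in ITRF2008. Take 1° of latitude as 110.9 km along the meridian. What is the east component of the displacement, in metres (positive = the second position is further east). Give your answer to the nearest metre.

Δφ = 2.3763° − 2.3749° = +0.0014°; Δλ = 119.0139° − 119.0110° = +0.0029°.
ΔN = Δφ × 110900 = 155.3 m; ΔE = Δλ × 110900 × cos(2.3749°) = +0.0029 × 110900 × 0.999141 = 321.3 m.

ΔE = 321 m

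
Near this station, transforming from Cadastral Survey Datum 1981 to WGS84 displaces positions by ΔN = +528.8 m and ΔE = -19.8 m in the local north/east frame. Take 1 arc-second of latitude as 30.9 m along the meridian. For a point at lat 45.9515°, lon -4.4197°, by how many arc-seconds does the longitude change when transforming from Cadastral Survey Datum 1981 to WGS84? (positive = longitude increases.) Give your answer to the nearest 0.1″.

At latitude 45.9515°, cos φ = 0.695267.
1″ of longitude at this latitude = 30.90 × cos φ = 21.4838 m, so Δλ = -19.8 / 21.4838 = -0.922″.

Δλ = -0.9″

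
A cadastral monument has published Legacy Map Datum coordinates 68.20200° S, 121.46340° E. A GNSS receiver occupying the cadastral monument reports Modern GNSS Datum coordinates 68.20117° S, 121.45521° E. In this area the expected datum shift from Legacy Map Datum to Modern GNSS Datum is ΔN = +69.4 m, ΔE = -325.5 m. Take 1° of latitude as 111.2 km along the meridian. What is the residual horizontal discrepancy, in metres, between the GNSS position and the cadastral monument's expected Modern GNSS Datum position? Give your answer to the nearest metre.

26 m

Observed coordinate differences: Δφ = +0.00083°, Δλ = -0.00819°.
Converting to metres (1° lat = 111200 m, cos φ = 0.371335): observed ΔN = 92.3 m, observed ΔE = -338.2 m.
Subtracting the expected shift leaves a residual of 92.3 − (69.4) = 22.9 m north and -338.2 − (-325.5) = -12.7 m east.
Residual distance = √(22.9² + (-12.7)²) = 26.2 m.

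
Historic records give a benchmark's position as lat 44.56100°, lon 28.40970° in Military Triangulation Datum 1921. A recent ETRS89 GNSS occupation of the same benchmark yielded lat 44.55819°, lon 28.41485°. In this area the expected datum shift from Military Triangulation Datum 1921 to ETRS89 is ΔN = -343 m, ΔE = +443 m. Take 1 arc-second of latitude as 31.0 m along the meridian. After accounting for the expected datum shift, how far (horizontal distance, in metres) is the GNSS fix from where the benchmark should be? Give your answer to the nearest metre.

Observed coordinate differences: Δφ = -0.00281°, Δλ = +0.00515°.
Converting to metres (1° lat = 111600 m, cos φ = 0.712504): observed ΔN = -313.6 m, observed ΔE = 409.5 m.
Subtracting the expected shift leaves a residual of -313.6 − (-343) = 29.4 m north and 409.5 − (443) = -33.5 m east.
Residual distance = √(29.4² + (-33.5)²) = 44.6 m.

45 m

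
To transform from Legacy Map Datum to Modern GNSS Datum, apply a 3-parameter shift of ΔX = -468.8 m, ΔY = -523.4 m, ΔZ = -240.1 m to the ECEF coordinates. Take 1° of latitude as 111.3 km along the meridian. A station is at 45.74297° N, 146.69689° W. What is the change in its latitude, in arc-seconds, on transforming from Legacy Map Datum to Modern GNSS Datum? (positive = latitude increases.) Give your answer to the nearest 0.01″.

Δφ = -21.15″

sin φ = 0.716216, cos φ = 0.697878, sin λ = -0.549068, cos λ = -0.835778.
North component: ΔN = −sin φ cos λ·ΔX − sin φ sin λ·ΔY + cos φ·ΔZ = −(0.716216)(-0.835778)(-468.8) − (0.716216)(-0.549068)(-523.4) + (0.697878)(-240.1) = -654.01 m.
1° of latitude spans 111300 m, so Δφ = -654.01 / 111300 × 3600 = -21.154″.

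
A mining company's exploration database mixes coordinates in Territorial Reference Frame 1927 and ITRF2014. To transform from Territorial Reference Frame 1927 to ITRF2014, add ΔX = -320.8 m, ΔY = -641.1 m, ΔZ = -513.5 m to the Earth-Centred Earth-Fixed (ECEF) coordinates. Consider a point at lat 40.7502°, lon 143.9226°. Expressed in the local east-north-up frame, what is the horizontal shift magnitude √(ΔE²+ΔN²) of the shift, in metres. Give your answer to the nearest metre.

773 m

The local east axis at (φ, λ) is (−sin λ, cos λ, 0), so ΔE = −sin(143.9226°)·(-320.8) + cos(143.9226°)·(-641.1) = 707.06 m.
The local north axis is (−sin φ cos λ, −sin φ sin λ, cos φ), giving ΔN = -169.247 + 246.437 − 389.008 = -311.82 m.
Horizontal magnitude = √(ΔE² + ΔN²) = √(707.06² + (-311.82)²) = 772.77 m.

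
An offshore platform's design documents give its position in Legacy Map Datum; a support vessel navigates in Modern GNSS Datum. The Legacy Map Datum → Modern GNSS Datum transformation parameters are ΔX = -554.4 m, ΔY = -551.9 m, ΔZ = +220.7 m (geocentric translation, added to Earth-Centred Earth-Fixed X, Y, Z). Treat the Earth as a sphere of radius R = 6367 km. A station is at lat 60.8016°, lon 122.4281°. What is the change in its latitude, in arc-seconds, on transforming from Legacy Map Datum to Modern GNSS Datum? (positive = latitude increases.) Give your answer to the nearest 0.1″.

sin φ = 0.872936, cos φ = 0.487835, sin λ = 0.844065, cos λ = -0.536241.
North component: ΔN = −sin φ cos λ·ΔX − sin φ sin λ·ΔY + cos φ·ΔZ = −(0.872936)(-0.536241)(-554.4) − (0.872936)(0.844065)(-551.9) + (0.487835)(220.7) = 254.80 m.
1° of latitude spans πR/180 = 111125 m, so Δφ = 254.80 / 111125 × 3600 = 8.254″.

Δφ = 8.3″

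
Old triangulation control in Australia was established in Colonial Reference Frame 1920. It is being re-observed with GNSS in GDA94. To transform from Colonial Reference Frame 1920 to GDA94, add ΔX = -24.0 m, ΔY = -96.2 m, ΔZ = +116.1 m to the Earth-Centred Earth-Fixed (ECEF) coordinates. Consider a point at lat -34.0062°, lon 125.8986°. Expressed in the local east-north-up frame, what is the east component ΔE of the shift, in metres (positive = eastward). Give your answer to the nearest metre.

At φ = -34.0062°, λ = 125.8986°: sin φ = -0.559283, cos φ = 0.828977, sin λ = 0.810056, cos λ = -0.586353.
ΔE = −sin λ·ΔX + cos λ·ΔY = −(0.810056)·(-24.0) + (-0.586353)·(-96.2) = 75.85 m.

ΔE = 76 m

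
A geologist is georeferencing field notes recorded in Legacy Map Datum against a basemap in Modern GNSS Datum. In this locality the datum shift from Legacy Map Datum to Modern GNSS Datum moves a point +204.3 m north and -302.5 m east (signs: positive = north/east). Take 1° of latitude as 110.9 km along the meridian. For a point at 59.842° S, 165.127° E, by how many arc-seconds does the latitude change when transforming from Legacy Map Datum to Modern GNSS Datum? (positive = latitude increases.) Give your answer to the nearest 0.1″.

Δφ = 6.6″

1° of latitude = 110.9 km, so Δφ = 204.3 / 110900 = 0.0018422° = 6.632″.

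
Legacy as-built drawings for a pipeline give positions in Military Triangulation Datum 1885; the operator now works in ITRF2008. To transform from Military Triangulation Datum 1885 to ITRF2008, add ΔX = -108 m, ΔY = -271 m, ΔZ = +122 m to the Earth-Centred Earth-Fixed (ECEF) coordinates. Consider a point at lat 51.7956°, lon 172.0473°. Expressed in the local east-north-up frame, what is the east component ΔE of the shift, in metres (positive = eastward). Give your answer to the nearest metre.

At φ = 51.7956°, λ = 172.0473°: sin φ = 0.785809, cos φ = 0.618469, sin λ = 0.138356, cos λ = -0.990383.
ΔE = −sin λ·ΔX + cos λ·ΔY = −(0.138356)·(-108) + (-0.990383)·(-271) = 283.34 m.

ΔE = 283 m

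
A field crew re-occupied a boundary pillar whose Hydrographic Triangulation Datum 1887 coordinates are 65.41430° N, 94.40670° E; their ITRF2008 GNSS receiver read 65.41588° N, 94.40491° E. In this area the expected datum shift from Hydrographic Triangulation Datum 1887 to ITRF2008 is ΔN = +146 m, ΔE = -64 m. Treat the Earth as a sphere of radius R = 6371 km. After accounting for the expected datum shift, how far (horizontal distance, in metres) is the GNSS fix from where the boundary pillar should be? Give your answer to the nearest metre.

35 m

Observed coordinate differences: Δφ = +0.00158°, Δλ = -0.00179°.
Converting to metres (1° lat = 111195 m, cos φ = 0.416054): observed ΔN = 175.7 m, observed ΔE = -82.8 m.
Subtracting the expected shift leaves a residual of 175.7 − (146) = 29.7 m north and -82.8 − (-64) = -18.8 m east.
Residual distance = √(29.7² + (-18.8)²) = 35.1 m.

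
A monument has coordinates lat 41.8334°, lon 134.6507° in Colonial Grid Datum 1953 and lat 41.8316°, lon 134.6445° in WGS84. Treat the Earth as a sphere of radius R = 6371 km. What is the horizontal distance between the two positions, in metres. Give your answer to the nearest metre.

Δφ = 41.8316° − 41.8334° = -0.0018°; Δλ = 134.6445° − 134.6507° = -0.0062°.
1° along a meridian = πR/180 = 111195 m.
ΔN = Δφ × 111195 = -200.2 m; ΔE = Δλ × 111195 × cos(41.8334°) = -0.0062 × 111195 × 0.745087 = -513.7 m.
Distance = √(ΔE² + ΔN²) = √((-513.7)² + (-200.2)²) = 551.3 m.

551 m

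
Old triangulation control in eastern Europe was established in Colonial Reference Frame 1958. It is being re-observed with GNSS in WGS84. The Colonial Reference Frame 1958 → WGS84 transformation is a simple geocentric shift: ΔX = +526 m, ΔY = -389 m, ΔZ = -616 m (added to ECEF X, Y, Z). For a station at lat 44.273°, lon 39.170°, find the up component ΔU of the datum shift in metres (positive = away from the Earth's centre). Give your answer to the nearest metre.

The local up (radial) axis is (cos φ cos λ, cos φ sin λ, sin φ), giving ΔU = 291.990 − 175.928 − 430.016 = -313.95 m.

ΔU = -314 m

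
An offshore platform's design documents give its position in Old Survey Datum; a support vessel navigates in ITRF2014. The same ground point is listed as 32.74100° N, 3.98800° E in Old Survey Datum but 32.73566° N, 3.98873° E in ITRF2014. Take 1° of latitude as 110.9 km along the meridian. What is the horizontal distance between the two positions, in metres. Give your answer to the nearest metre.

Δφ = 32.73566° − 32.74100° = -0.00534°; Δλ = 3.98873° − 3.98800° = +0.00073°.
ΔN = Δφ × 110900 = -592.2 m; ΔE = Δλ × 110900 × cos(32.74100°) = +0.00073 × 110900 × 0.841124 = 68.1 m.
Distance = √(ΔE² + ΔN²) = √(68.1² + (-592.2)²) = 596.1 m.

596 m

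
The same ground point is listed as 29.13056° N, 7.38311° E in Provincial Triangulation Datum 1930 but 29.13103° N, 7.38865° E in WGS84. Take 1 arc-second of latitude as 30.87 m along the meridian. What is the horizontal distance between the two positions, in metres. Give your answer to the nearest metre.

540 m

Δφ = 29.13103° − 29.13056° = +0.00047°; Δλ = 7.38865° − 7.38311° = +0.00554°.
1° of latitude = 3600 × 30.87 = 111132 m.
ΔN = Δφ × 111132 = 52.2 m; ΔE = Δλ × 111132 × cos(29.13056°) = +0.00554 × 111132 × 0.873513 = 537.8 m.
Distance = √(ΔE² + ΔN²) = √(537.8² + 52.2²) = 540.3 m.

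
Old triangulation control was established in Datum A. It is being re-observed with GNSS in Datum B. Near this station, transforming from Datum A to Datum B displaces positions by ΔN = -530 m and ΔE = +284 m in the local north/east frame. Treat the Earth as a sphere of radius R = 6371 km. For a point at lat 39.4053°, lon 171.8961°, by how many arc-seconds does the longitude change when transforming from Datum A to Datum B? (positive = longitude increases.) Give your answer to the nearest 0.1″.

Δλ = 11.9″

At latitude 39.4053°, cos φ = 0.772675.
One radian of longitude at latitude φ spans R cos φ, so Δλ = ΔE / (R cos φ) = 284.0 / (6371000 × 0.772675) = 5.7692e-05 rad = 11.900″.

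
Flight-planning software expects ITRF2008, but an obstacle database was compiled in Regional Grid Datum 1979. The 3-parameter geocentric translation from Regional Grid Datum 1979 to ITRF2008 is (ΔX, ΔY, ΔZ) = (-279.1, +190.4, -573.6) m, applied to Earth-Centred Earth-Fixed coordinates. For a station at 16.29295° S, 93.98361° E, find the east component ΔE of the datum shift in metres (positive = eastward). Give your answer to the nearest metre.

ΔE = 265 m

The local east axis at (φ, λ) is (−sin λ, cos λ, 0), so ΔE = −sin(93.98361°)·(-279.1) + cos(93.98361°)·190.4 = 265.20 m.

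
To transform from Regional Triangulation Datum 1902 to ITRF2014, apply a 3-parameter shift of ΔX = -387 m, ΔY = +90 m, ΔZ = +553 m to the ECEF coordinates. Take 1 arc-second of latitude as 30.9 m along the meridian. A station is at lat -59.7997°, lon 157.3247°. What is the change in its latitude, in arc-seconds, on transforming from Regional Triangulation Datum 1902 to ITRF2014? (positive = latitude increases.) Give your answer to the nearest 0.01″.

Δφ = 19.96″

sin φ = -0.864272, cos φ = 0.503024, sin λ = 0.385508, cos λ = -0.922704.
North component: ΔN = −sin φ cos λ·ΔX − sin φ sin λ·ΔY + cos φ·ΔZ = −(-0.864272)(-0.922704)(-387) − (-0.864272)(0.385508)(90) + (0.503024)(553) = 616.78 m.
1° of latitude spans 3600 × 30.90 = 111240 m, so Δφ = 616.78 / 111240 × 3600 = 19.960″.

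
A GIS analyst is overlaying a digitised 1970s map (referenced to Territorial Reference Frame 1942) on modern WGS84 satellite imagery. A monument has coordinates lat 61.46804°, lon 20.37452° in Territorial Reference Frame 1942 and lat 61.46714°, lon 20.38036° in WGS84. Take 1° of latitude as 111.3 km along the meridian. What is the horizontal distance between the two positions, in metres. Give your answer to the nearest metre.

326 m

Δφ = 61.46714° − 61.46804° = -0.00090°; Δλ = 20.38036° − 20.37452° = +0.00584°.
ΔN = Δφ × 111300 = -100.2 m; ΔE = Δλ × 111300 × cos(61.46804°) = +0.00584 × 111300 × 0.477649 = 310.5 m.
Distance = √(ΔE² + ΔN²) = √(310.5² + (-100.2)²) = 326.2 m.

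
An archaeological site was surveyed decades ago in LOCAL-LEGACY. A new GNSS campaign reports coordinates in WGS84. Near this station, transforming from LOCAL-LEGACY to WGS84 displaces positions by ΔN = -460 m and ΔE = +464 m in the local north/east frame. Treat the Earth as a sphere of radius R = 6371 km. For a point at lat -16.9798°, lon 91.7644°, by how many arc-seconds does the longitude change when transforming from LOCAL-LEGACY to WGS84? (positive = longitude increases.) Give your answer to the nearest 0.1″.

At latitude -16.9798°, cos φ = 0.956408.
One radian of longitude at latitude φ spans R cos φ, so Δλ = ΔE / (R cos φ) = 464.0 / (6371000 × 0.956408) = 7.6150e-05 rad = 15.707″.

Δλ = 15.7″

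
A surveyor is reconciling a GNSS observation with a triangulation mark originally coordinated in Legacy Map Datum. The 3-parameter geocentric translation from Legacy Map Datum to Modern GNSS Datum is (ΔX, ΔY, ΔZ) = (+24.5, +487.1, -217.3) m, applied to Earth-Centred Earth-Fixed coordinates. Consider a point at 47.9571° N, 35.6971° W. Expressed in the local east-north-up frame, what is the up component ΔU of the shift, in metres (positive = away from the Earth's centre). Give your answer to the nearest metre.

The local up (radial) axis is (cos φ cos λ, cos φ sin λ, sin φ), giving ΔU = 13.325 − 190.340 − 161.376 = -338.39 m.

ΔU = -338 m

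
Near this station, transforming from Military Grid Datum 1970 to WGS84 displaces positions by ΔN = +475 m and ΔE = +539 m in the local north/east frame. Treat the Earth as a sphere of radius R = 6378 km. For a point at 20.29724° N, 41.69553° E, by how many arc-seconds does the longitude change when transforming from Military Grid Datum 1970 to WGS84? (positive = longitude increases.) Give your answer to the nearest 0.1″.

Δλ = 18.6″

At latitude 20.29724°, cos φ = 0.937906.
One radian of longitude at latitude φ spans R cos φ, so Δλ = ΔE / (R cos φ) = 539.0 / (6378000 × 0.937906) = 9.0104e-05 rad = 18.585″.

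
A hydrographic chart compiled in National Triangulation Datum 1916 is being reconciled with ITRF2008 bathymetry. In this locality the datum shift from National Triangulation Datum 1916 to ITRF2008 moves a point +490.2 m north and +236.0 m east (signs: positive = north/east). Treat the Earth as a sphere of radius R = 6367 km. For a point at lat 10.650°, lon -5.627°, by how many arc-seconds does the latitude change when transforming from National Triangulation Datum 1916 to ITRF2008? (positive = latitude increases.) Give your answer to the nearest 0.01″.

Δφ = 15.88″

On a sphere of radius R, 1 rad of latitude = R, so Δφ = ΔN / R = 490.2 / 6367000 = 7.6991e-05 rad = 15.880″.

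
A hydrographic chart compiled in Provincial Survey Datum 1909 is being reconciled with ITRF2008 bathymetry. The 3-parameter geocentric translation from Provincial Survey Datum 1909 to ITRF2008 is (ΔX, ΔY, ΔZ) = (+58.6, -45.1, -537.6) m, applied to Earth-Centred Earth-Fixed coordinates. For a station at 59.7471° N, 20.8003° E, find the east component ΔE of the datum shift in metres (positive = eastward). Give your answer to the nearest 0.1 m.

ΔE = -63.0 m

The local east axis at (φ, λ) is (−sin λ, cos λ, 0), so ΔE = −sin(20.8003°)·58.6 + cos(20.8003°)·(-45.1) = -62.97 m.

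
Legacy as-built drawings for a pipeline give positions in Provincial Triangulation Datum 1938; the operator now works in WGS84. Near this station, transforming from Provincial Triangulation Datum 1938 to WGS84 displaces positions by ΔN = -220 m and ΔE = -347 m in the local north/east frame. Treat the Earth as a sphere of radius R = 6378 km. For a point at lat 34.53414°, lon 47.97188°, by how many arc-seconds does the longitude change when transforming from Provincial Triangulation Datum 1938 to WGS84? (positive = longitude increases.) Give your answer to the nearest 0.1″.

Δλ = -13.6″

At latitude 34.53414°, cos φ = 0.823789.
One radian of longitude at latitude φ spans R cos φ, so Δλ = ΔE / (R cos φ) = -347.0 / (6378000 × 0.823789) = -6.6043e-05 rad = -13.622″.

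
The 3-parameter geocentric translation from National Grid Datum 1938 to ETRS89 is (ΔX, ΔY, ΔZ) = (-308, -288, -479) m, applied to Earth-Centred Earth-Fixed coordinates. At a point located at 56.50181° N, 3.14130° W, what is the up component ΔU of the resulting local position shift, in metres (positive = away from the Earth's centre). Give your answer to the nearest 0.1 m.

The local up (radial) axis is (cos φ cos λ, cos φ sin λ, sin φ), giving ΔU = -169.733 + 8.710 − 399.440 = -560.46 m.

ΔU = -560.5 m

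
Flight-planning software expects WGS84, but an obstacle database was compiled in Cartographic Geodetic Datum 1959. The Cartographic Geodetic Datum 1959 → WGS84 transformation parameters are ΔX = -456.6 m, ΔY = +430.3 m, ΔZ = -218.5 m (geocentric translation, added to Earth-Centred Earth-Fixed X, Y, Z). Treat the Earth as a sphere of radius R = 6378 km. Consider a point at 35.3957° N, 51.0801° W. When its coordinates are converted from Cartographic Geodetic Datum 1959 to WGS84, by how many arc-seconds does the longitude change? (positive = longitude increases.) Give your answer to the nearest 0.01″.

Δλ = -3.37″

sin φ = 0.579220, cos φ = 0.815171, sin λ = -0.778025, cos λ = 0.628233.
East component: ΔE = −sin λ·ΔX + cos λ·ΔY = −(-0.778025)(-456.6) + (0.628233)(430.3) = -84.92 m.
1° of latitude spans πR/180 = 111317 m; at latitude φ, 1° of longitude spans that × cos φ = 90742.5 m, so Δλ = -84.92 / 90742.5 × 3600 = -3.369″.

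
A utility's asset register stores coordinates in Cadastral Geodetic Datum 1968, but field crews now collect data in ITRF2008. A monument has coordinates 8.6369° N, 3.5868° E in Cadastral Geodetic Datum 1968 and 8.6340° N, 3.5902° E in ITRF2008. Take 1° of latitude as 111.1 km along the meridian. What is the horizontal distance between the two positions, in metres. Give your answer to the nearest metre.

Δφ = 8.6340° − 8.6369° = -0.0029°; Δλ = 3.5902° − 3.5868° = +0.0034°.
ΔN = Δφ × 111100 = -322.2 m; ΔE = Δλ × 111100 × cos(8.6369°) = +0.0034 × 111100 × 0.988660 = 373.5 m.
Distance = √(ΔE² + ΔN²) = √(373.5² + (-322.2)²) = 493.2 m.

493 m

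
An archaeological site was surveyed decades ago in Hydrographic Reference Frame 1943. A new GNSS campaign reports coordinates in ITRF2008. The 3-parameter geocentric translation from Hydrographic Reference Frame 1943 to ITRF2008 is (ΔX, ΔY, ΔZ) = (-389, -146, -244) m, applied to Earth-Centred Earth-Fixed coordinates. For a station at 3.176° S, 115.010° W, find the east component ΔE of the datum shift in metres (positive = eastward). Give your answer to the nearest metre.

At φ = -3.176°, λ = -115.010°: sin φ = -0.055403, cos φ = 0.998464, sin λ = -0.906234, cos λ = -0.422776.
ΔE = −sin λ·ΔX + cos λ·ΔY = −(-0.906234)·(-389) + (-0.422776)·(-146) = -290.80 m.

ΔE = -291 m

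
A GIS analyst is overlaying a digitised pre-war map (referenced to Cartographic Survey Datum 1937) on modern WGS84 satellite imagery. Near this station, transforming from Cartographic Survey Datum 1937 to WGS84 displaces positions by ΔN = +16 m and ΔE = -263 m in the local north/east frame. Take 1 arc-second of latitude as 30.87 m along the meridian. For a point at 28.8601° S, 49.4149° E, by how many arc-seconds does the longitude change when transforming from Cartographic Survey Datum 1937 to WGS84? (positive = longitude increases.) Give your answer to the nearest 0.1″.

At latitude -28.8601°, cos φ = 0.875801.
1″ of longitude at this latitude = 30.87 × cos φ = 27.0360 m, so Δλ = -263.0 / 27.0360 = -9.728″.

Δλ = -9.7″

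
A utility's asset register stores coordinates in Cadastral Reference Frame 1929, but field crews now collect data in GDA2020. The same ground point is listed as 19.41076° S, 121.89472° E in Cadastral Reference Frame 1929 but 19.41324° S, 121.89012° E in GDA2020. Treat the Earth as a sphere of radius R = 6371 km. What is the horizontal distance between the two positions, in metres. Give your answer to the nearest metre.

Δφ = -19.41324° − -19.41076° = -0.00248°; Δλ = 121.89012° − 121.89472° = -0.00460°.
1° along a meridian = πR/180 = 111195 m.
ΔN = Δφ × 111195 = -275.8 m; ΔE = Δλ × 111195 × cos(-19.41076°) = -0.00460 × 111195 × 0.943160 = -482.4 m.
Distance = √(ΔE² + ΔN²) = √((-482.4)² + (-275.8)²) = 555.7 m.

556 m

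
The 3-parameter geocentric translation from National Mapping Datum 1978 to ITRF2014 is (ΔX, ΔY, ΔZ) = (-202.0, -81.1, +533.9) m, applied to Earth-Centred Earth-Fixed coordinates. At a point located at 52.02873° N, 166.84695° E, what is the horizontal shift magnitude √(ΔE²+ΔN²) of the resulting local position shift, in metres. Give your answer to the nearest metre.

The local east axis at (φ, λ) is (−sin λ, cos λ, 0), so ΔE = −sin(166.84695°)·(-202.0) + cos(166.84695°)·(-81.1) = 124.94 m.
The local north axis is (−sin φ cos λ, −sin φ sin λ, cos φ), giving ΔN = -155.063 + 14.548 + 328.491 = 187.98 m.
Horizontal magnitude = √(ΔE² + ΔN²) = √(124.94² + 187.98²) = 225.71 m.

226 m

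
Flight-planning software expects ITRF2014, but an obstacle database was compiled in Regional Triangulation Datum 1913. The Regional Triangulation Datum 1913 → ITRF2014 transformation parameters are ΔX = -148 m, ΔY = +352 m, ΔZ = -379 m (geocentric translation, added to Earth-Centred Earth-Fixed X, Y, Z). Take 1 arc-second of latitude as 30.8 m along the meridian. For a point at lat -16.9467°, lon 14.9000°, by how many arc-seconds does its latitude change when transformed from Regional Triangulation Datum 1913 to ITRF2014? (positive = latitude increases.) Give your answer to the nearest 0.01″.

Δφ = -12.27″

sin φ = -0.291482, cos φ = 0.956576, sin λ = 0.257133, cos λ = 0.966376.
North component: ΔN = −sin φ cos λ·ΔX − sin φ sin λ·ΔY + cos φ·ΔZ = −(-0.291482)(0.966376)(-148) − (-0.291482)(0.257133)(352) + (0.956576)(-379) = -377.85 m.
1° of latitude spans 3600 × 30.80 = 110880 m, so Δφ = -377.85 / 110880 × 3600 = -12.268″.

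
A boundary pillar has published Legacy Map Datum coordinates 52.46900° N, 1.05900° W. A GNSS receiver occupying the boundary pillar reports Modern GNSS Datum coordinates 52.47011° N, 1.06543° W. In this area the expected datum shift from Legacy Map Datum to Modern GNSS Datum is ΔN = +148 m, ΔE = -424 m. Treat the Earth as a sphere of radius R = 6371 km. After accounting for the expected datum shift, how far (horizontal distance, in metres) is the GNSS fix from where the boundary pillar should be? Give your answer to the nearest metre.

27 m

Observed coordinate differences: Δφ = +0.00111°, Δλ = -0.00643°.
Converting to metres (1° lat = 111195 m, cos φ = 0.609191): observed ΔN = 123.4 m, observed ΔE = -435.6 m.
Subtracting the expected shift leaves a residual of 123.4 − (148) = -24.6 m north and -435.6 − (-424) = -11.6 m east.
Residual distance = √((-24.6)² + (-11.6)²) = 27.2 m.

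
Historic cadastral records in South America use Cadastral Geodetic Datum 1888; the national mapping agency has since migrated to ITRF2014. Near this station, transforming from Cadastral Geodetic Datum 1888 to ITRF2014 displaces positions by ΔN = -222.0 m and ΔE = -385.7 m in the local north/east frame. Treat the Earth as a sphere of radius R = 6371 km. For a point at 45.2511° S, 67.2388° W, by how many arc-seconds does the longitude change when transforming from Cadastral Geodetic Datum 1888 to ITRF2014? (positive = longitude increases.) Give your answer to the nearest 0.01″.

At latitude -45.2511°, cos φ = 0.704001.
One radian of longitude at latitude φ spans R cos φ, so Δλ = ΔE / (R cos φ) = -385.7 / (6371000 × 0.704001) = -8.5994e-05 rad = -17.738″.

Δλ = -17.74″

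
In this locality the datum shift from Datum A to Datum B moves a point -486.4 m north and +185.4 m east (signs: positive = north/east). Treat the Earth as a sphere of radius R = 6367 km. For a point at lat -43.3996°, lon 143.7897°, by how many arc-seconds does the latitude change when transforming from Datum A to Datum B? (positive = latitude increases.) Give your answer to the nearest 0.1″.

On a sphere of radius R, 1 rad of latitude = R, so Δφ = ΔN / R = -486.4 / 6367000 = -7.6394e-05 rad = -15.757″.

Δφ = -15.8″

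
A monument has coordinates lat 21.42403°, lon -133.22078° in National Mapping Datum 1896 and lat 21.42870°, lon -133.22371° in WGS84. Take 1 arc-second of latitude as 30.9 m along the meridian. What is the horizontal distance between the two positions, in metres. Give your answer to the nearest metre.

602 m

Δφ = 21.42870° − 21.42403° = +0.00467°; Δλ = -133.22371° − -133.22078° = -0.00293°.
1° of latitude = 3600 × 30.90 = 111240 m.
ΔN = Δφ × 111240 = 519.5 m; ΔE = Δλ × 111240 × cos(21.42403°) = -0.00293 × 111240 × 0.930903 = -303.4 m.
Distance = √(ΔE² + ΔN²) = √((-303.4)² + 519.5²) = 601.6 m.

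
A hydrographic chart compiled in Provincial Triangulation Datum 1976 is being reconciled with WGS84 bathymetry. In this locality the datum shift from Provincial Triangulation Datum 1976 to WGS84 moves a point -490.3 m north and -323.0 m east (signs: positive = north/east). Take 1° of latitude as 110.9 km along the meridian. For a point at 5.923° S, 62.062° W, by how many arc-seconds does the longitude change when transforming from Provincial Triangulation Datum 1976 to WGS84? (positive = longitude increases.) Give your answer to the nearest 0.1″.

Δλ = -10.5″

At latitude -5.923°, cos φ = 0.994661.
1° of longitude at this latitude = 110.9 × cos φ = 110.31 km, so Δλ = -323.0 / 110308.0 = -0.0029282° = -10.541″.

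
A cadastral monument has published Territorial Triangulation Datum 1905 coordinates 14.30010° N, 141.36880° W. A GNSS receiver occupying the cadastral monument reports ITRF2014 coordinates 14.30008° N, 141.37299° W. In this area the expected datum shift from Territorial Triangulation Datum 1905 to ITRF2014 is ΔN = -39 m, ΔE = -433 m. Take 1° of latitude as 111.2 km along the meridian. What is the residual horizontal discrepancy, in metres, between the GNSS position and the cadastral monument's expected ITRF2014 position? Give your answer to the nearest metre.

41 m

Observed coordinate differences: Δφ = -0.00002°, Δλ = -0.00419°.
Converting to metres (1° lat = 111200 m, cos φ = 0.969015): observed ΔN = -2.2 m, observed ΔE = -451.5 m.
Subtracting the expected shift leaves a residual of -2.2 − (-39) = 36.8 m north and -451.5 − (-433) = -18.5 m east.
Residual distance = √(36.8² + (-18.5)²) = 41.2 m.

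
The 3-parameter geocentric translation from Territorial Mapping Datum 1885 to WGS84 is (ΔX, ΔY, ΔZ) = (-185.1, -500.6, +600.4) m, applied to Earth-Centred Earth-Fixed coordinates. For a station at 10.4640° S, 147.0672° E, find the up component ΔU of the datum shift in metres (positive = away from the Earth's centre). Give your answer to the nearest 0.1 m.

The local up (radial) axis is (cos φ cos λ, cos φ sin λ, sin φ), giving ΔU = 152.772 − 267.628 − 109.043 = -223.90 m.

ΔU = -223.9 m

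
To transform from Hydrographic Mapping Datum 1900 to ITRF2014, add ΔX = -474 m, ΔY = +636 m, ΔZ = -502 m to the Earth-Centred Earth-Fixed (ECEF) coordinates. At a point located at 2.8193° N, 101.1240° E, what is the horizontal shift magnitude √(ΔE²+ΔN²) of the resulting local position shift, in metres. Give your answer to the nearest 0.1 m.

636.5 m

At φ = 2.8193°, λ = 101.1240°: sin φ = 0.049186, cos φ = 0.998790, sin λ = 0.981212, cos λ = -0.192933.
ΔE = −sin λ·ΔX + cos λ·ΔY = −(0.981212)·(-474) + (-0.192933)·(636) = 342.39 m.
ΔN = −sin φ cos λ·ΔX − sin φ sin λ·ΔY + cos φ·ΔZ = −(0.049186)(-0.192933)(-474) − (0.049186)(0.981212)(636) + (0.998790)(-502) = -536.59 m.
Horizontal magnitude = √(ΔE² + ΔN²) = √(342.39² + (-536.59)²) = 636.52 m.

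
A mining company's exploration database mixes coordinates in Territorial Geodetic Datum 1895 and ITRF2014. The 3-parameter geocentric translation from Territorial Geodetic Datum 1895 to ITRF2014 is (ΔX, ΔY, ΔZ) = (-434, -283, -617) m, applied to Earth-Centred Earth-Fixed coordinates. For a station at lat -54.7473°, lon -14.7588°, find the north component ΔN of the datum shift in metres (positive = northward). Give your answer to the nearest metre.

ΔN = -640 m

At φ = -54.7473°, λ = -14.7588°: sin φ = -0.816614, cos φ = 0.577184, sin λ = -0.254750, cos λ = 0.967007.
ΔN = −sin φ cos λ·ΔX − sin φ sin λ·ΔY + cos φ·ΔZ = −(-0.816614)(0.967007)(-434) − (-0.816614)(-0.254750)(-283) + (0.577184)(-617) = -639.97 m.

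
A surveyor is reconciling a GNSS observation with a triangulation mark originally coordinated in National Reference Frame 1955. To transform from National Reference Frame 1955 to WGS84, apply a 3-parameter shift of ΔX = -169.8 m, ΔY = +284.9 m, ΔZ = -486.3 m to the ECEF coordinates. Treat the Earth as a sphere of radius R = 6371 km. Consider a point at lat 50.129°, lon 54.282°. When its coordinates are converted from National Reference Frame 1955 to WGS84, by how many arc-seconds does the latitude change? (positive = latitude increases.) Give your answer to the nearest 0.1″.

Δφ = -13.4″

sin φ = 0.767490, cos φ = 0.641061, sin λ = 0.811900, cos λ = 0.583796.
North component: ΔN = −sin φ cos λ·ΔX − sin φ sin λ·ΔY + cos φ·ΔZ = −(0.767490)(0.583796)(-169.8) − (0.767490)(0.811900)(284.9) + (0.641061)(-486.3) = -413.20 m.
1° of latitude spans πR/180 = 111195 m, so Δφ = -413.20 / 111195 × 3600 = -13.377″.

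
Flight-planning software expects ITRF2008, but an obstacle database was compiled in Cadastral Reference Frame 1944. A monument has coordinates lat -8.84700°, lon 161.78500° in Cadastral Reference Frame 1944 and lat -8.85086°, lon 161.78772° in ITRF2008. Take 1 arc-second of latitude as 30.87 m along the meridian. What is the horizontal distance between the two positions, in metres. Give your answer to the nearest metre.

523 m

Δφ = -8.85086° − -8.84700° = -0.00386°; Δλ = 161.78772° − 161.78500° = +0.00272°.
1° of latitude = 3600 × 30.87 = 111132 m.
ΔN = Δφ × 111132 = -429.0 m; ΔE = Δλ × 111132 × cos(-8.84700°) = +0.00272 × 111132 × 0.988103 = 298.7 m.
Distance = √(ΔE² + ΔN²) = √(298.7² + (-429.0)²) = 522.7 m.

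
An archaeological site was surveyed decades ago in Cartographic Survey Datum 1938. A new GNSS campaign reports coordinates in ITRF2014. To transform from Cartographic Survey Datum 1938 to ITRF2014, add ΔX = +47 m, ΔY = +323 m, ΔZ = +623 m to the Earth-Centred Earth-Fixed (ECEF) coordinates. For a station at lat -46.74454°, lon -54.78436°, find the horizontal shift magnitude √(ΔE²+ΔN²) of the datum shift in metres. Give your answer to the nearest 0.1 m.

339.4 m

The local east axis at (φ, λ) is (−sin λ, cos λ, 0), so ΔE = −sin(-54.78436°)·47 + cos(-54.78436°)·323 = 224.66 m.
The local north axis is (−sin φ cos λ, −sin φ sin λ, cos φ), giving ΔN = 19.739 − 192.190 + 426.912 = 254.46 m.
Horizontal magnitude = √(ΔE² + ΔN²) = √(224.66² + 254.46²) = 339.44 m.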